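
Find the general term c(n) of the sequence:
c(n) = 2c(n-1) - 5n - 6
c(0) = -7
First-order linear with linear forcing.
Homogeneous solution: c_h(n) = A·(2)^n.
Try particular c_p(n) = pn + q. Substituting:
  pn + q = 2(p(n-1) + q) - 5n - 6.
Matching the n-coefficient: p = 2p - 5 ⇒ p = 5.
Matching constants: q = -2p + 2q - 6 ⇒ q = 16.
General: c(n) = A·(2)^n + 5 n + 16.
Apply c(0) = -7: A + 16 = -7 ⇒ A = -23.
So c(n) = - 23 \cdot 2^{n} + 5 n + 16.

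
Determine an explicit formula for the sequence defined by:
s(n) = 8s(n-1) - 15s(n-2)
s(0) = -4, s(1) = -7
Characteristic equation: x² - 8x + 15 = 0, which factors as (x - (3))(x - (5)) = 0.
Roots r₁ = 3, r₂ = 5 (distinct).
General solution: s(n) = A·(3)^n + B·(5)^n.
From s(0) = -4: A + B = -4.
From s(1) = -7: 3A + 5B = -7.
Solving: A = - \frac{13}{2}, B = \frac{5}{2}.
So s(n) = - \frac{13 \cdot 3^{n}}{2} + \frac{5 \cdot 5^{n}}{2}.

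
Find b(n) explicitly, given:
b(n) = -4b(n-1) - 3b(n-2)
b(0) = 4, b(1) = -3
Characteristic equation: x² + 4x + 3 = 0, which factors as (x - (-1))(x - (-3)) = 0.
Roots r₁ = -1, r₂ = -3 (distinct).
General solution: b(n) = A·(-1)^n + B·(-3)^n.
From b(0) = 4: A + B = 4.
From b(1) = -3: -A - 3B = -3.
Solving: A = \frac{9}{2}, B = - \frac{1}{2}.
So b(n) = \frac{9 \left(-1\right)^{n}}{2} - \frac{\left(-3\right)^{n}}{2}.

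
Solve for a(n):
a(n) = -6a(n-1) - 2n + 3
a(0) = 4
First-order linear with linear forcing.
Homogeneous solution: a_h(n) = A·(-6)^n.
Try particular a_p(n) = pn + q. Substituting:
  pn + q = -6(p(n-1) + q) - 2n + 3.
Matching the n-coefficient: p = -6p - 2 ⇒ p = - \frac{2}{7}.
Matching constants: q = 6p - 6q + 3 ⇒ q = \frac{9}{49}.
General: a(n) = A·(-6)^n - \frac{2 n}{7} + \frac{9}{49}.
Apply a(0) = 4: A + \frac{9}{49} = 4 ⇒ A = \frac{187}{49}.
So a(n) = \frac{187 \left(-6\right)^{n}}{49} - \frac{2 n}{7} + \frac{9}{49}.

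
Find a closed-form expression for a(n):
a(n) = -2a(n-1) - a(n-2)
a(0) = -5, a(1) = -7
Characteristic equation: x² + 2x + 1 = 0, which is (x - (-1))².
Repeated root r = -1.
General solution: a(n) = (A + Bn)·(-1)^n.
From a(0) = -5: A = -5.
From a(1) = -7: (A + B)·(-1) = -7 ⇒ B = 12.
So a(n) = \left(12 n - 5\right) \cdot (-1)^n.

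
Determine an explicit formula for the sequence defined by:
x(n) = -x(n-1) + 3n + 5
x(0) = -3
First-order linear with linear forcing.
Homogeneous solution: x_h(n) = A·(-1)^n.
Try particular x_p(n) = pn + q. Substituting:
  pn + q = -(p(n-1) + q) + 3n + 5.
Matching the n-coefficient: p = -p + 3 ⇒ p = \frac{3}{2}.
Matching constants: q = p - q + 5 ⇒ q = \frac{13}{4}.
General: x(n) = A·(-1)^n + \frac{3 n}{2} + \frac{13}{4}.
Apply x(0) = -3: A + \frac{13}{4} = -3 ⇒ A = - \frac{25}{4}.
So x(n) = - \frac{25 \left(-1\right)^{n}}{4} + \frac{3 n}{2} + \frac{13}{4}.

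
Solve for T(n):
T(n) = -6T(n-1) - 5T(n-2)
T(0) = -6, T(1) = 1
Characteristic equation: x² + 6x + 5 = 0, which factors as (x - (-1))(x - (-5)) = 0.
Roots r₁ = -1, r₂ = -5 (distinct).
General solution: T(n) = A·(-1)^n + B·(-5)^n.
From T(0) = -6: A + B = -6.
From T(1) = 1: -A - 5B = 1.
Solving: A = - \frac{29}{4}, B = \frac{5}{4}.
So T(n) = - \frac{29 \left(-1\right)^{n}}{4} + \frac{5 \left(-5\right)^{n}}{4}.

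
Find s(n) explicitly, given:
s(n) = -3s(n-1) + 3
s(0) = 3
First-order linear non-homogeneous.
Homogeneous solution: s_h(n) = A·(-3)^n.
Try constant particular solution s_p = K: K = -3K + 3 ⇒ K = \frac{3}{4}.
General: s(n) = A·(-3)^n + \frac{3}{4}.
Apply s(0) = 3: A + \frac{3}{4} = 3 ⇒ A = \frac{9}{4}.
So s(n) = \frac{9 \left(-3\right)^{n}}{4} + \frac{3}{4}.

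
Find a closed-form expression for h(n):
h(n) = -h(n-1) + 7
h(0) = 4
First-order linear non-homogeneous.
Homogeneous solution: h_h(n) = A·(-1)^n.
Try constant particular solution h_p = K: K = -K + 7 ⇒ K = \frac{7}{2}.
General: h(n) = A·(-1)^n + \frac{7}{2}.
Apply h(0) = 4: A + \frac{7}{2} = 4 ⇒ A = \frac{1}{2}.
So h(n) = \frac{\left(-1\right)^{n}}{2} + \frac{7}{2}.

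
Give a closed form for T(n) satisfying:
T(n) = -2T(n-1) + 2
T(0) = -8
First-order linear non-homogeneous.
Homogeneous solution: T_h(n) = A·(-2)^n.
Try constant particular solution T_p = K: K = -2K + 2 ⇒ K = \frac{2}{3}.
General: T(n) = A·(-2)^n + \frac{2}{3}.
Apply T(0) = -8: A + \frac{2}{3} = -8 ⇒ A = - \frac{26}{3}.
So T(n) = \frac{2}{3} - \frac{26 \left(-2\right)^{n}}{3}.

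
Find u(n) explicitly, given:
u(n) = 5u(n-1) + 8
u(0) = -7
First-order linear non-homogeneous.
Homogeneous solution: u_h(n) = A·(5)^n.
Try constant particular solution u_p = K: K = 5K + 8 ⇒ K = -2.
General: u(n) = A·(5)^n - 2.
Apply u(0) = -7: A - 2 = -7 ⇒ A = -5.
So u(n) = - 5 \cdot 5^{n} - 2.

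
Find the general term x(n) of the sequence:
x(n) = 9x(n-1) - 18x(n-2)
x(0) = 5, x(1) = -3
Characteristic equation: x² - 9x + 18 = 0, which factors as (x - (6))(x - (3)) = 0.
Roots r₁ = 6, r₂ = 3 (distinct).
General solution: x(n) = A·(6)^n + B·(3)^n.
From x(0) = 5: A + B = 5.
From x(1) = -3: 6A + 3B = -3.
Solving: A = -6, B = 11.
So x(n) = 11 \cdot 3^{n} - 6 \cdot 6^{n}.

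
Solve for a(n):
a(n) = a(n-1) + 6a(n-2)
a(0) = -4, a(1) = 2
Characteristic equation: x² - x - 6 = 0, which factors as (x - (-2))(x - (3)) = 0.
Roots r₁ = -2, r₂ = 3 (distinct).
General solution: a(n) = A·(-2)^n + B·(3)^n.
From a(0) = -4: A + B = -4.
From a(1) = 2: -2A + 3B = 2.
Solving: A = - \frac{14}{5}, B = - \frac{6}{5}.
So a(n) = - \frac{14 \left(-2\right)^{n}}{5} - \frac{6 \cdot 3^{n}}{5}.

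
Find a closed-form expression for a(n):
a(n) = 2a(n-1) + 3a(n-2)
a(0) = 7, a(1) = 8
Characteristic equation: x² - 2x - 3 = 0, which factors as (x - (-1))(x - (3)) = 0.
Roots r₁ = -1, r₂ = 3 (distinct).
General solution: a(n) = A·(-1)^n + B·(3)^n.
From a(0) = 7: A + B = 7.
From a(1) = 8: -A + 3B = 8.
Solving: A = \frac{13}{4}, B = \frac{15}{4}.
So a(n) = \frac{13 \left(-1\right)^{n}}{4} + \frac{15 \cdot 3^{n}}{4}.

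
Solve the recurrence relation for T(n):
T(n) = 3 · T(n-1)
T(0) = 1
Pure geometric recurrence with ratio 3.
By induction T(n) = T(0) · (3)^n = 3^{n}.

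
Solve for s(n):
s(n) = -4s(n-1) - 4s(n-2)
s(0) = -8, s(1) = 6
Characteristic equation: x² + 4x + 4 = 0, which is (x - (-2))².
Repeated root r = -2.
General solution: s(n) = (A + Bn)·(-2)^n.
From s(0) = -8: A = -8.
From s(1) = 6: (A + B)·(-2) = 6 ⇒ B = 5.
So s(n) = \left(5 n - 8\right) \cdot (-2)^n.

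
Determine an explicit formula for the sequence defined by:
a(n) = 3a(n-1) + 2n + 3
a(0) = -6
First-order linear with linear forcing.
Homogeneous solution: a_h(n) = A·(3)^n.
Try particular a_p(n) = pn + q. Substituting:
  pn + q = 3(p(n-1) + q) + 2n + 3.
Matching the n-coefficient: p = 3p + 2 ⇒ p = -1.
Matching constants: q = -3p + 3q + 3 ⇒ q = -3.
General: a(n) = A·(3)^n - n - 3.
Apply a(0) = -6: A - 3 = -6 ⇒ A = -3.
So a(n) = - 3 \cdot 3^{n} - n - 3.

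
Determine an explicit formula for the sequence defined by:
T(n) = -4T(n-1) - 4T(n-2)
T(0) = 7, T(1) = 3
Characteristic equation: x² + 4x + 4 = 0, which is (x - (-2))².
Repeated root r = -2.
General solution: T(n) = (A + Bn)·(-2)^n.
From T(0) = 7: A = 7.
From T(1) = 3: (A + B)·(-2) = 3 ⇒ B = - \frac{17}{2}.
So T(n) = \left(7 - \frac{17 n}{2}\right) \cdot (-2)^n.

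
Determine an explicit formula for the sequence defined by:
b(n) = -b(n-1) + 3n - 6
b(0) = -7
First-order linear with linear forcing.
Homogeneous solution: b_h(n) = A·(-1)^n.
Try particular b_p(n) = pn + q. Substituting:
  pn + q = -(p(n-1) + q) + 3n - 6.
Matching the n-coefficient: p = -p + 3 ⇒ p = \frac{3}{2}.
Matching constants: q = p - q - 6 ⇒ q = - \frac{9}{4}.
General: b(n) = A·(-1)^n + \frac{3 n}{2} - \frac{9}{4}.
Apply b(0) = -7: A - \frac{9}{4} = -7 ⇒ A = - \frac{19}{4}.
So b(n) = - \frac{19 \left(-1\right)^{n}}{4} + \frac{3 n}{2} - \frac{9}{4}.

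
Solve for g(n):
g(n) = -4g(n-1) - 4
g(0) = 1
First-order linear non-homogeneous.
Homogeneous solution: g_h(n) = A·(-4)^n.
Try constant particular solution g_p = K: K = -4K - 4 ⇒ K = - \frac{4}{5}.
General: g(n) = A·(-4)^n - \frac{4}{5}.
Apply g(0) = 1: A - \frac{4}{5} = 1 ⇒ A = \frac{9}{5}.
So g(n) = \frac{9 \left(-4\right)^{n}}{5} - \frac{4}{5}.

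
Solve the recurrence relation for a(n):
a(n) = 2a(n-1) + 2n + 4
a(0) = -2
First-order linear with linear forcing.
Homogeneous solution: a_h(n) = A·(2)^n.
Try particular a_p(n) = pn + q. Substituting:
  pn + q = 2(p(n-1) + q) + 2n + 4.
Matching the n-coefficient: p = 2p + 2 ⇒ p = -2.
Matching constants: q = -2p + 2q + 4 ⇒ q = -8.
General: a(n) = A·(2)^n - 2 n - 8.
Apply a(0) = -2: A - 8 = -2 ⇒ A = 6.
So a(n) = 6 \cdot 2^{n} - 2 n - 8.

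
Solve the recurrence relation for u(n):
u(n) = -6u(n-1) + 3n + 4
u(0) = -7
First-order linear with linear forcing.
Homogeneous solution: u_h(n) = A·(-6)^n.
Try particular u_p(n) = pn + q. Substituting:
  pn + q = -6(p(n-1) + q) + 3n + 4.
Matching the n-coefficient: p = -6p + 3 ⇒ p = \frac{3}{7}.
Matching constants: q = 6p - 6q + 4 ⇒ q = \frac{46}{49}.
General: u(n) = A·(-6)^n + \frac{3 n}{7} + \frac{46}{49}.
Apply u(0) = -7: A + \frac{46}{49} = -7 ⇒ A = - \frac{389}{49}.
So u(n) = - \frac{389 \left(-6\right)^{n}}{49} + \frac{3 n}{7} + \frac{46}{49}.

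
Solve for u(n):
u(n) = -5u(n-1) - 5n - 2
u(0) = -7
First-order linear with linear forcing.
Homogeneous solution: u_h(n) = A·(-5)^n.
Try particular u_p(n) = pn + q. Substituting:
  pn + q = -5(p(n-1) + q) - 5n - 2.
Matching the n-coefficient: p = -5p - 5 ⇒ p = - \frac{5}{6}.
Matching constants: q = 5p - 5q - 2 ⇒ q = - \frac{37}{36}.
General: u(n) = A·(-5)^n - \frac{5 n}{6} - \frac{37}{36}.
Apply u(0) = -7: A - \frac{37}{36} = -7 ⇒ A = - \frac{215}{36}.
So u(n) = - \frac{215 \left(-5\right)^{n}}{36} - \frac{5 n}{6} - \frac{37}{36}.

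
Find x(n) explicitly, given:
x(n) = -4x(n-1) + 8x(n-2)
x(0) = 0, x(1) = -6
Characteristic equation: x² + 4x - 8 = 0.
Discriminant Δ = (-4)² + 4·(8) = 48.
Roots r₁,₂ = (-4 ± √48)/2, so r₁ = -2 + 2 \sqrt{3}, r₂ = - 2 \sqrt{3} - 2.
General solution: x(n) = A·r₁^n + B·r₂^n.
From the initial conditions, A + B = 0 and r₁A + r₂B = -6.
Since r₁ - r₂ = √48: A = (-6 - (0)r₂)/√48 = - \frac{\sqrt{3}}{2}, and B = 0 - A = \frac{\sqrt{3}}{2}.
So x(n) = \left(- \frac{\sqrt{3}}{2}\right)\left(-2 + 2 \sqrt{3}\right)^n + \left(\frac{\sqrt{3}}{2}\right)\left(- 2 \sqrt{3} - 2\right)^n.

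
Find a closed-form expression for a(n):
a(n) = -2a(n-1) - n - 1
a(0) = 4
First-order linear with linear forcing.
Homogeneous solution: a_h(n) = A·(-2)^n.
Try particular a_p(n) = pn + q. Substituting:
  pn + q = -2(p(n-1) + q) - n - 1.
Matching the n-coefficient: p = -2p - 1 ⇒ p = - \frac{1}{3}.
Matching constants: q = 2p - 2q - 1 ⇒ q = - \frac{5}{9}.
General: a(n) = A·(-2)^n - \frac{n}{3} - \frac{5}{9}.
Apply a(0) = 4: A - \frac{5}{9} = 4 ⇒ A = \frac{41}{9}.
So a(n) = \frac{41 \left(-2\right)^{n}}{9} - \frac{n}{3} - \frac{5}{9}.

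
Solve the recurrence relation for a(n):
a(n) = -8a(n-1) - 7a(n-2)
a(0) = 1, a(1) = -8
Characteristic equation: x² + 8x + 7 = 0, which factors as (x - (-1))(x - (-7)) = 0.
Roots r₁ = -1, r₂ = -7 (distinct).
General solution: a(n) = A·(-1)^n + B·(-7)^n.
From a(0) = 1: A + B = 1.
From a(1) = -8: -A - 7B = -8.
Solving: A = - \frac{1}{6}, B = \frac{7}{6}.
So a(n) = - \frac{\left(-1\right)^{n}}{6} + \frac{7 \left(-7\right)^{n}}{6}.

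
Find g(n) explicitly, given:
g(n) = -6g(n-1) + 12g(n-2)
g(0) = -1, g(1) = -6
Characteristic equation: x² + 6x - 12 = 0.
Discriminant Δ = (-6)² + 4·(12) = 84.
Roots r₁,₂ = (-6 ± √84)/2, so r₁ = -3 + \sqrt{21}, r₂ = - \sqrt{21} - 3.
General solution: g(n) = A·r₁^n + B·r₂^n.
From the initial conditions, A + B = -1 and r₁A + r₂B = -6.
Since r₁ - r₂ = √84: A = (-6 - (-1)r₂)/√84 = - \frac{3 \sqrt{21}}{14} - \frac{1}{2}, and B = -1 - A = - \frac{1}{2} + \frac{3 \sqrt{21}}{14}.
So g(n) = \left(- \frac{3 \sqrt{21}}{14} - \frac{1}{2}\right)\left(-3 + \sqrt{21}\right)^n + \left(- \frac{1}{2} + \frac{3 \sqrt{21}}{14}\right)\left(- \sqrt{21} - 3\right)^n.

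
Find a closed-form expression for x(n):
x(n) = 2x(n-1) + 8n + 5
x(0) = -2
First-order linear with linear forcing.
Homogeneous solution: x_h(n) = A·(2)^n.
Try particular x_p(n) = pn + q. Substituting:
  pn + q = 2(p(n-1) + q) + 8n + 5.
Matching the n-coefficient: p = 2p + 8 ⇒ p = -8.
Matching constants: q = -2p + 2q + 5 ⇒ q = -21.
General: x(n) = A·(2)^n - 8 n - 21.
Apply x(0) = -2: A - 21 = -2 ⇒ A = 19.
So x(n) = 19 \cdot 2^{n} - 8 n - 21.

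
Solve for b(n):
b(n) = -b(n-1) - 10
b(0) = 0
First-order linear non-homogeneous.
Homogeneous solution: b_h(n) = A·(-1)^n.
Try constant particular solution b_p = K: K = -K - 10 ⇒ K = -5.
General: b(n) = A·(-1)^n - 5.
Apply b(0) = 0: A - 5 = 0 ⇒ A = 5.
So b(n) = 5 \left(-1\right)^{n} - 5.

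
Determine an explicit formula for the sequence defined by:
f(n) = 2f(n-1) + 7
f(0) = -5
First-order linear non-homogeneous.
Homogeneous solution: f_h(n) = A·(2)^n.
Try constant particular solution f_p = K: K = 2K + 7 ⇒ K = -7.
General: f(n) = A·(2)^n - 7.
Apply f(0) = -5: A - 7 = -5 ⇒ A = 2.
So f(n) = 2 \cdot 2^{n} - 7.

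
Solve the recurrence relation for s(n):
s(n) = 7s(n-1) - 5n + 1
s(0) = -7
First-order linear with linear forcing.
Homogeneous solution: s_h(n) = A·(7)^n.
Try particular s_p(n) = pn + q. Substituting:
  pn + q = 7(p(n-1) + q) - 5n + 1.
Matching the n-coefficient: p = 7p - 5 ⇒ p = \frac{5}{6}.
Matching constants: q = -7p + 7q + 1 ⇒ q = \frac{29}{36}.
General: s(n) = A·(7)^n + \frac{5 n}{6} + \frac{29}{36}.
Apply s(0) = -7: A + \frac{29}{36} = -7 ⇒ A = - \frac{281}{36}.
So s(n) = - \frac{281 \cdot 7^{n}}{36} + \frac{5 n}{6} + \frac{29}{36}.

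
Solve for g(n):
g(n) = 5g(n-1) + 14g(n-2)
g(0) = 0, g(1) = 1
Characteristic equation: x² - 5x - 14 = 0, which factors as (x - (-2))(x - (7)) = 0.
Roots r₁ = -2, r₂ = 7 (distinct).
General solution: g(n) = A·(-2)^n + B·(7)^n.
From g(0) = 0: A + B = 0.
From g(1) = 1: -2A + 7B = 1.
Solving: A = - \frac{1}{9}, B = \frac{1}{9}.
So g(n) = - \frac{\left(-2\right)^{n}}{9} + \frac{7^{n}}{9}.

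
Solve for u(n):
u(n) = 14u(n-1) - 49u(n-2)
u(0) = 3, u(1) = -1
Characteristic equation: x² - 14x + 49 = 0, which is (x - (7))².
Repeated root r = 7.
General solution: u(n) = (A + Bn)·(7)^n.
From u(0) = 3: A = 3.
From u(1) = -1: (A + B)·(7) = -1 ⇒ B = - \frac{22}{7}.
So u(n) = \left(3 - \frac{22 n}{7}\right) \cdot (7)^n.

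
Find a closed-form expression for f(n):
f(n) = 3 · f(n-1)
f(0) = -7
Pure geometric recurrence with ratio 3.
By induction f(n) = f(0) · (3)^n = - 7 \cdot 3^{n}.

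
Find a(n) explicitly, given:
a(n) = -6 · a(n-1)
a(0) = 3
Pure geometric recurrence with ratio -6.
By induction a(n) = a(0) · (-6)^n = 3 \left(-6\right)^{n}.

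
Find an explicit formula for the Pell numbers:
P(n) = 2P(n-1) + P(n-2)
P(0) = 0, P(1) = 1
This is the Pell sequence.
Characteristic equation: x² - 2x - 1 = 0; roots r₁ = 1 + \sqrt{2}, r₂ = 1 - \sqrt{2}.
General: P(n) = A·r₁^n + B·r₂^n. Solving with P(0)=0, P(1)=1 gives A = \frac{\sqrt{2}}{4}, B = - \frac{\sqrt{2}}{4}.
So P(n) = \frac{\sqrt{2} \left(- \left(1 - \sqrt{2}\right)^{n} + \left(1 + \sqrt{2}\right)^{n}\right)}{4}.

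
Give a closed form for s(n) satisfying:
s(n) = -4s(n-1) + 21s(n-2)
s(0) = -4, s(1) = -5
Characteristic equation: x² + 4x - 21 = 0, which factors as (x - (-7))(x - (3)) = 0.
Roots r₁ = -7, r₂ = 3 (distinct).
General solution: s(n) = A·(-7)^n + B·(3)^n.
From s(0) = -4: A + B = -4.
From s(1) = -5: -7A + 3B = -5.
Solving: A = - \frac{7}{10}, B = - \frac{33}{10}.
So s(n) = - \frac{7 \left(-7\right)^{n}}{10} - \frac{33 \cdot 3^{n}}{10}.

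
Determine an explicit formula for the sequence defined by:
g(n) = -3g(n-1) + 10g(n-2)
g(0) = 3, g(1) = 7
Characteristic equation: x² + 3x - 10 = 0, which factors as (x - (-5))(x - (2)) = 0.
Roots r₁ = -5, r₂ = 2 (distinct).
General solution: g(n) = A·(-5)^n + B·(2)^n.
From g(0) = 3: A + B = 3.
From g(1) = 7: -5A + 2B = 7.
Solving: A = - \frac{1}{7}, B = \frac{22}{7}.
So g(n) = - \frac{\left(-5\right)^{n}}{7} + \frac{22 \cdot 2^{n}}{7}.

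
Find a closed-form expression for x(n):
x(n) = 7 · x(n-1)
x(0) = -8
Pure geometric recurrence with ratio 7.
By induction x(n) = x(0) · (7)^n = - 8 \cdot 7^{n}.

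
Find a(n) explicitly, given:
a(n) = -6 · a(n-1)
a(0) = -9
Pure geometric recurrence with ratio -6.
By induction a(n) = a(0) · (-6)^n = - 9 \left(-6\right)^{n}.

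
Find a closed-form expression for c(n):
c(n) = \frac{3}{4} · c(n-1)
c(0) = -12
Pure geometric recurrence with ratio \frac{3}{4}.
By induction c(n) = c(0) · (\frac{3}{4})^n = - 12 \left(\frac{3}{4}\right)^{n}.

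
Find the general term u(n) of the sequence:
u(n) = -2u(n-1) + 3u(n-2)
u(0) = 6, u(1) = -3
Characteristic equation: x² + 2x - 3 = 0, which factors as (x - (1))(x - (-3)) = 0.
Roots r₁ = 1, r₂ = -3 (distinct).
General solution: u(n) = A·(1)^n + B·(-3)^n.
From u(0) = 6: A + B = 6.
From u(1) = -3: A - 3B = -3.
Solving: A = \frac{15}{4}, B = \frac{9}{4}.
So u(n) = \frac{9 \left(-3\right)^{n}}{4} + \frac{15}{4}.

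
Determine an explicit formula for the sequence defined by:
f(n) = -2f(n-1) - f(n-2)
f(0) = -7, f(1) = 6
Characteristic equation: x² + 2x + 1 = 0, which is (x - (-1))².
Repeated root r = -1.
General solution: f(n) = (A + Bn)·(-1)^n.
From f(0) = -7: A = -7.
From f(1) = 6: (A + B)·(-1) = 6 ⇒ B = 1.
So f(n) = \left(n - 7\right) \cdot (-1)^n.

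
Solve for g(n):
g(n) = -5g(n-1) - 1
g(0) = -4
First-order linear non-homogeneous.
Homogeneous solution: g_h(n) = A·(-5)^n.
Try constant particular solution g_p = K: K = -5K - 1 ⇒ K = - \frac{1}{6}.
General: g(n) = A·(-5)^n - \frac{1}{6}.
Apply g(0) = -4: A - \frac{1}{6} = -4 ⇒ A = - \frac{23}{6}.
So g(n) = - \frac{23 \left(-5\right)^{n}}{6} - \frac{1}{6}.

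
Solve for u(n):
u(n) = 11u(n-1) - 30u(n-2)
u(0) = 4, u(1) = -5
Characteristic equation: x² - 11x + 30 = 0, which factors as (x - (6))(x - (5)) = 0.
Roots r₁ = 6, r₂ = 5 (distinct).
General solution: u(n) = A·(6)^n + B·(5)^n.
From u(0) = 4: A + B = 4.
From u(1) = -5: 6A + 5B = -5.
Solving: A = -25, B = 29.
So u(n) = 29 \cdot 5^{n} - 25 \cdot 6^{n}.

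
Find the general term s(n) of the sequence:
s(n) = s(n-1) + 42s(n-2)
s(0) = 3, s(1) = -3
Characteristic equation: x² - x - 42 = 0, which factors as (x - (-6))(x - (7)) = 0.
Roots r₁ = -6, r₂ = 7 (distinct).
General solution: s(n) = A·(-6)^n + B·(7)^n.
From s(0) = 3: A + B = 3.
From s(1) = -3: -6A + 7B = -3.
Solving: A = \frac{24}{13}, B = \frac{15}{13}.
So s(n) = \frac{24 \left(-6\right)^{n}}{13} + \frac{15 \cdot 7^{n}}{13}.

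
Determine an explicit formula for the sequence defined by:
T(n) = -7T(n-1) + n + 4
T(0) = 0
First-order linear with linear forcing.
Homogeneous solution: T_h(n) = A·(-7)^n.
Try particular T_p(n) = pn + q. Substituting:
  pn + q = -7(p(n-1) + q) + n + 4.
Matching the n-coefficient: p = -7p + 1 ⇒ p = \frac{1}{8}.
Matching constants: q = 7p - 7q + 4 ⇒ q = \frac{39}{64}.
General: T(n) = A·(-7)^n + \frac{n}{8} + \frac{39}{64}.
Apply T(0) = 0: A + \frac{39}{64} = 0 ⇒ A = - \frac{39}{64}.
So T(n) = - \frac{39 \left(-7\right)^{n}}{64} + \frac{n}{8} + \frac{39}{64}.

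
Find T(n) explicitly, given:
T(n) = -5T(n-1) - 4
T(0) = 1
First-order linear non-homogeneous.
Homogeneous solution: T_h(n) = A·(-5)^n.
Try constant particular solution T_p = K: K = -5K - 4 ⇒ K = - \frac{2}{3}.
General: T(n) = A·(-5)^n - \frac{2}{3}.
Apply T(0) = 1: A - \frac{2}{3} = 1 ⇒ A = \frac{5}{3}.
So T(n) = \frac{5 \left(-5\right)^{n}}{3} - \frac{2}{3}.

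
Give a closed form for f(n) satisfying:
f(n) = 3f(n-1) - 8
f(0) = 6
First-order linear non-homogeneous.
Homogeneous solution: f_h(n) = A·(3)^n.
Try constant particular solution f_p = K: K = 3K - 8 ⇒ K = 4.
General: f(n) = A·(3)^n + 4.
Apply f(0) = 6: A + 4 = 6 ⇒ A = 2.
So f(n) = 2 \cdot 3^{n} + 4.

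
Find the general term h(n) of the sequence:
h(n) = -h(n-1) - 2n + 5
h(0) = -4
First-order linear with linear forcing.
Homogeneous solution: h_h(n) = A·(-1)^n.
Try particular h_p(n) = pn + q. Substituting:
  pn + q = -(p(n-1) + q) - 2n + 5.
Matching the n-coefficient: p = -p - 2 ⇒ p = -1.
Matching constants: q = p - q + 5 ⇒ q = 2.
General: h(n) = A·(-1)^n - n + 2.
Apply h(0) = -4: A + 2 = -4 ⇒ A = -6.
So h(n) = - 6 \left(-1\right)^{n} - n + 2.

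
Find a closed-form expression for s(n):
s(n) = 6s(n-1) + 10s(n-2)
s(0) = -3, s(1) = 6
Characteristic equation: x² - 6x - 10 = 0.
Discriminant Δ = (6)² + 4·(10) = 76.
Roots r₁,₂ = (6 ± √76)/2, so r₁ = 3 + \sqrt{19}, r₂ = 3 - \sqrt{19}.
General solution: s(n) = A·r₁^n + B·r₂^n.
From the initial conditions, A + B = -3 and r₁A + r₂B = 6.
Since r₁ - r₂ = √76: A = (6 - (-3)r₂)/√76 = - \frac{3}{2} + \frac{15 \sqrt{19}}{38}, and B = -3 - A = - \frac{15 \sqrt{19}}{38} - \frac{3}{2}.
So s(n) = \left(- \frac{3}{2} + \frac{15 \sqrt{19}}{38}\right)\left(3 + \sqrt{19}\right)^n + \left(- \frac{15 \sqrt{19}}{38} - \frac{3}{2}\right)\left(3 - \sqrt{19}\right)^n.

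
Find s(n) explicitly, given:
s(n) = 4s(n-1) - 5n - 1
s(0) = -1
First-order linear with linear forcing.
Homogeneous solution: s_h(n) = A·(4)^n.
Try particular s_p(n) = pn + q. Substituting:
  pn + q = 4(p(n-1) + q) - 5n - 1.
Matching the n-coefficient: p = 4p - 5 ⇒ p = \frac{5}{3}.
Matching constants: q = -4p + 4q - 1 ⇒ q = \frac{23}{9}.
General: s(n) = A·(4)^n + \frac{5 n}{3} + \frac{23}{9}.
Apply s(0) = -1: A + \frac{23}{9} = -1 ⇒ A = - \frac{32}{9}.
So s(n) = - \frac{32 \cdot 4^{n}}{9} + \frac{5 n}{3} + \frac{23}{9}.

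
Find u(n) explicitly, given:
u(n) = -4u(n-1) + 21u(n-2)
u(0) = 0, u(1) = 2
Characteristic equation: x² + 4x - 21 = 0, which factors as (x - (-7))(x - (3)) = 0.
Roots r₁ = -7, r₂ = 3 (distinct).
General solution: u(n) = A·(-7)^n + B·(3)^n.
From u(0) = 0: A + B = 0.
From u(1) = 2: -7A + 3B = 2.
Solving: A = - \frac{1}{5}, B = \frac{1}{5}.
So u(n) = - \frac{\left(-7\right)^{n}}{5} + \frac{3^{n}}{5}.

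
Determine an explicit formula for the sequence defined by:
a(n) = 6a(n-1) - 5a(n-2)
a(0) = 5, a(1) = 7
Characteristic equation: x² - 6x + 5 = 0, which factors as (x - (1))(x - (5)) = 0.
Roots r₁ = 1, r₂ = 5 (distinct).
General solution: a(n) = A·(1)^n + B·(5)^n.
From a(0) = 5: A + B = 5.
From a(1) = 7: A + 5B = 7.
Solving: A = \frac{9}{2}, B = \frac{1}{2}.
So a(n) = \frac{5^{n}}{2} + \frac{9}{2}.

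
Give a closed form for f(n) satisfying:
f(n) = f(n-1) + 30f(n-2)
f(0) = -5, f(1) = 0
Characteristic equation: x² - x - 30 = 0, which factors as (x - (-5))(x - (6)) = 0.
Roots r₁ = -5, r₂ = 6 (distinct).
General solution: f(n) = A·(-5)^n + B·(6)^n.
From f(0) = -5: A + B = -5.
From f(1) = 0: -5A + 6B = 0.
Solving: A = - \frac{30}{11}, B = - \frac{25}{11}.
So f(n) = - \frac{30 \left(-5\right)^{n}}{11} - \frac{25 \cdot 6^{n}}{11}.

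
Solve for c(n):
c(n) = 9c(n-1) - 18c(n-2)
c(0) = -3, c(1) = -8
Characteristic equation: x² - 9x + 18 = 0, which factors as (x - (6))(x - (3)) = 0.
Roots r₁ = 6, r₂ = 3 (distinct).
General solution: c(n) = A·(6)^n + B·(3)^n.
From c(0) = -3: A + B = -3.
From c(1) = -8: 6A + 3B = -8.
Solving: A = \frac{1}{3}, B = - \frac{10}{3}.
So c(n) = - \frac{10 \cdot 3^{n}}{3} + \frac{6^{n}}{3}.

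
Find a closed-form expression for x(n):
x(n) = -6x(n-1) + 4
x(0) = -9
First-order linear non-homogeneous.
Homogeneous solution: x_h(n) = A·(-6)^n.
Try constant particular solution x_p = K: K = -6K + 4 ⇒ K = \frac{4}{7}.
General: x(n) = A·(-6)^n + \frac{4}{7}.
Apply x(0) = -9: A + \frac{4}{7} = -9 ⇒ A = - \frac{67}{7}.
So x(n) = \frac{4}{7} - \frac{67 \left(-6\right)^{n}}{7}.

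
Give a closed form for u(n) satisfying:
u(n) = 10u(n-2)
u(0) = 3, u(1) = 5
Characteristic equation: x² - 10 = 0.
Discriminant Δ = (0)² + 4·(10) = 40.
Roots r₁,₂ = (0 ± √40)/2, so r₁ = \sqrt{10}, r₂ = - \sqrt{10}.
General solution: u(n) = A·r₁^n + B·r₂^n.
From the initial conditions, A + B = 3 and r₁A + r₂B = 5.
Since r₁ - r₂ = √40: A = (5 - (3)r₂)/√40 = \frac{\sqrt{10}}{4} + \frac{3}{2}, and B = 3 - A = \frac{3}{2} - \frac{\sqrt{10}}{4}.
So u(n) = \left(\frac{\sqrt{10}}{4} + \frac{3}{2}\right)\left(\sqrt{10}\right)^n + \left(\frac{3}{2} - \frac{\sqrt{10}}{4}\right)\left(- \sqrt{10}\right)^n.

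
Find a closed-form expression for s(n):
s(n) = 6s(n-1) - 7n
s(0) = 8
First-order linear with linear forcing.
Homogeneous solution: s_h(n) = A·(6)^n.
Try particular s_p(n) = pn + q. Substituting:
  pn + q = 6(p(n-1) + q) - 7n.
Matching the n-coefficient: p = 6p - 7 ⇒ p = \frac{7}{5}.
Matching constants: q = -6p + 6q ⇒ q = \frac{42}{25}.
General: s(n) = A·(6)^n + \frac{7 n}{5} + \frac{42}{25}.
Apply s(0) = 8: A + \frac{42}{25} = 8 ⇒ A = \frac{158}{25}.
So s(n) = \frac{158 \cdot 6^{n}}{25} + \frac{7 n}{5} + \frac{42}{25}.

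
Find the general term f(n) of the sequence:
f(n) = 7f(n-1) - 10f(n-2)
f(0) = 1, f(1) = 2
Characteristic equation: x² - 7x + 10 = 0, which factors as (x - (2))(x - (5)) = 0.
Roots r₁ = 2, r₂ = 5 (distinct).
General solution: f(n) = A·(2)^n + B·(5)^n.
From f(0) = 1: A + B = 1.
From f(1) = 2: 2A + 5B = 2.
Solving: A = 1, B = 0.
So f(n) = 2^{n}.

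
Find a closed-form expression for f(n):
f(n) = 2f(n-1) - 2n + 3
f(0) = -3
First-order linear with linear forcing.
Homogeneous solution: f_h(n) = A·(2)^n.
Try particular f_p(n) = pn + q. Substituting:
  pn + q = 2(p(n-1) + q) - 2n + 3.
Matching the n-coefficient: p = 2p - 2 ⇒ p = 2.
Matching constants: q = -2p + 2q + 3 ⇒ q = 1.
General: f(n) = A·(2)^n + 2 n + 1.
Apply f(0) = -3: A + 1 = -3 ⇒ A = -4.
So f(n) = - 4 \cdot 2^{n} + 2 n + 1.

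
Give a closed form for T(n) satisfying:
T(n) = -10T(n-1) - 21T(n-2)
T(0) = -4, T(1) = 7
Characteristic equation: x² + 10x + 21 = 0, which factors as (x - (-3))(x - (-7)) = 0.
Roots r₁ = -3, r₂ = -7 (distinct).
General solution: T(n) = A·(-3)^n + B·(-7)^n.
From T(0) = -4: A + B = -4.
From T(1) = 7: -3A - 7B = 7.
Solving: A = - \frac{21}{4}, B = \frac{5}{4}.
So T(n) = - \frac{21 \left(-3\right)^{n}}{4} + \frac{5 \left(-7\right)^{n}}{4}.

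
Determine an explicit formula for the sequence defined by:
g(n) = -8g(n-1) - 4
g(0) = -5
First-order linear non-homogeneous.
Homogeneous solution: g_h(n) = A·(-8)^n.
Try constant particular solution g_p = K: K = -8K - 4 ⇒ K = - \frac{4}{9}.
General: g(n) = A·(-8)^n - \frac{4}{9}.
Apply g(0) = -5: A - \frac{4}{9} = -5 ⇒ A = - \frac{41}{9}.
So g(n) = - \frac{41 \left(-8\right)^{n}}{9} - \frac{4}{9}.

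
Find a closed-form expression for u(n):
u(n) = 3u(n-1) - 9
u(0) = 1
First-order linear non-homogeneous.
Homogeneous solution: u_h(n) = A·(3)^n.
Try constant particular solution u_p = K: K = 3K - 9 ⇒ K = \frac{9}{2}.
General: u(n) = A·(3)^n + \frac{9}{2}.
Apply u(0) = 1: A + \frac{9}{2} = 1 ⇒ A = - \frac{7}{2}.
So u(n) = \frac{9}{2} - \frac{7 \cdot 3^{n}}{2}.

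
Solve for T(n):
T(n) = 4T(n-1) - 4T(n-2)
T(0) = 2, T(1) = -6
Characteristic equation: x² - 4x + 4 = 0, which is (x - (2))².
Repeated root r = 2.
General solution: T(n) = (A + Bn)·(2)^n.
From T(0) = 2: A = 2.
From T(1) = -6: (A + B)·(2) = -6 ⇒ B = -5.
So T(n) = \left(2 - 5 n\right) \cdot (2)^n.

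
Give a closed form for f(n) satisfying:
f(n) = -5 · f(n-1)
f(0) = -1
Pure geometric recurrence with ratio -5.
By induction f(n) = f(0) · (-5)^n = - \left(-5\right)^{n}.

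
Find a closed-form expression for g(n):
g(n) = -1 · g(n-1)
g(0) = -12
Pure geometric recurrence with ratio -1.
By induction g(n) = g(0) · (-1)^n = - 12 \left(-1\right)^{n}.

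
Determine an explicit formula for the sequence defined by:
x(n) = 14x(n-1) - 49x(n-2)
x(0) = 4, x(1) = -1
Characteristic equation: x² - 14x + 49 = 0, which is (x - (7))².
Repeated root r = 7.
General solution: x(n) = (A + Bn)·(7)^n.
From x(0) = 4: A = 4.
From x(1) = -1: (A + B)·(7) = -1 ⇒ B = - \frac{29}{7}.
So x(n) = \left(4 - \frac{29 n}{7}\right) \cdot (7)^n.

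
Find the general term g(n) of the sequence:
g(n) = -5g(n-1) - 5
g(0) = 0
First-order linear non-homogeneous.
Homogeneous solution: g_h(n) = A·(-5)^n.
Try constant particular solution g_p = K: K = -5K - 5 ⇒ K = - \frac{5}{6}.
General: g(n) = A·(-5)^n - \frac{5}{6}.
Apply g(0) = 0: A - \frac{5}{6} = 0 ⇒ A = \frac{5}{6}.
So g(n) = \frac{5 \left(-5\right)^{n}}{6} - \frac{5}{6}.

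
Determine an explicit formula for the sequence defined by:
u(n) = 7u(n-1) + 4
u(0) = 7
First-order linear non-homogeneous.
Homogeneous solution: u_h(n) = A·(7)^n.
Try constant particular solution u_p = K: K = 7K + 4 ⇒ K = - \frac{2}{3}.
General: u(n) = A·(7)^n - \frac{2}{3}.
Apply u(0) = 7: A - \frac{2}{3} = 7 ⇒ A = \frac{23}{3}.
So u(n) = \frac{23 \cdot 7^{n}}{3} - \frac{2}{3}.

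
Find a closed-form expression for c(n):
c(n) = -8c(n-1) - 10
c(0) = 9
First-order linear non-homogeneous.
Homogeneous solution: c_h(n) = A·(-8)^n.
Try constant particular solution c_p = K: K = -8K - 10 ⇒ K = - \frac{10}{9}.
General: c(n) = A·(-8)^n - \frac{10}{9}.
Apply c(0) = 9: A - \frac{10}{9} = 9 ⇒ A = \frac{91}{9}.
So c(n) = \frac{91 \left(-8\right)^{n}}{9} - \frac{10}{9}.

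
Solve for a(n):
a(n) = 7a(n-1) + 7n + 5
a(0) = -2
First-order linear with linear forcing.
Homogeneous solution: a_h(n) = A·(7)^n.
Try particular a_p(n) = pn + q. Substituting:
  pn + q = 7(p(n-1) + q) + 7n + 5.
Matching the n-coefficient: p = 7p + 7 ⇒ p = - \frac{7}{6}.
Matching constants: q = -7p + 7q + 5 ⇒ q = - \frac{79}{36}.
General: a(n) = A·(7)^n - \frac{7 n}{6} - \frac{79}{36}.
Apply a(0) = -2: A - \frac{79}{36} = -2 ⇒ A = \frac{7}{36}.
So a(n) = \frac{7 \cdot 7^{n}}{36} - \frac{7 n}{6} - \frac{79}{36}.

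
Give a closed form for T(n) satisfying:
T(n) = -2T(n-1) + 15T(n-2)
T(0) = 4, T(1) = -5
Characteristic equation: x² + 2x - 15 = 0, which factors as (x - (-5))(x - (3)) = 0.
Roots r₁ = -5, r₂ = 3 (distinct).
General solution: T(n) = A·(-5)^n + B·(3)^n.
From T(0) = 4: A + B = 4.
From T(1) = -5: -5A + 3B = -5.
Solving: A = \frac{17}{8}, B = \frac{15}{8}.
So T(n) = \frac{17 \left(-5\right)^{n}}{8} + \frac{15 \cdot 3^{n}}{8}.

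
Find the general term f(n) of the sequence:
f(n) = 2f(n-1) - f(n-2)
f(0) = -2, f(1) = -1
Characteristic equation: x² - 2x + 1 = 0, which is (x - (1))².
Repeated root r = 1.
General solution: f(n) = (A + Bn)·(1)^n.
From f(0) = -2: A = -2.
From f(1) = -1: (A + B)·(1) = -1 ⇒ B = 1.
So f(n) = \left(n - 2\right) \cdot (1)^n.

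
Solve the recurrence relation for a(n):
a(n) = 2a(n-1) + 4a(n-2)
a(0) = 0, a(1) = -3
Characteristic equation: x² - 2x - 4 = 0.
Discriminant Δ = (2)² + 4·(4) = 20.
Roots r₁,₂ = (2 ± √20)/2, so r₁ = 1 + \sqrt{5}, r₂ = 1 - \sqrt{5}.
General solution: a(n) = A·r₁^n + B·r₂^n.
From the initial conditions, A + B = 0 and r₁A + r₂B = -3.
Since r₁ - r₂ = √20: A = (-3 - (0)r₂)/√20 = - \frac{3 \sqrt{5}}{10}, and B = 0 - A = \frac{3 \sqrt{5}}{10}.
So a(n) = \left(- \frac{3 \sqrt{5}}{10}\right)\left(1 + \sqrt{5}\right)^n + \left(\frac{3 \sqrt{5}}{10}\right)\left(1 - \sqrt{5}\right)^n.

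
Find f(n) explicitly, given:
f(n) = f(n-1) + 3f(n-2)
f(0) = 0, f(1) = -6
Characteristic equation: x² - x - 3 = 0.
Discriminant Δ = (1)² + 4·(3) = 13.
Roots r₁,₂ = (1 ± √13)/2, so r₁ = \frac{1}{2} + \frac{\sqrt{13}}{2}, r₂ = \frac{1}{2} - \frac{\sqrt{13}}{2}.
General solution: f(n) = A·r₁^n + B·r₂^n.
From the initial conditions, A + B = 0 and r₁A + r₂B = -6.
Since r₁ - r₂ = √13: A = (-6 - (0)r₂)/√13 = - \frac{6 \sqrt{13}}{13}, and B = 0 - A = \frac{6 \sqrt{13}}{13}.
So f(n) = \left(- \frac{6 \sqrt{13}}{13}\right)\left(\frac{1}{2} + \frac{\sqrt{13}}{2}\right)^n + \left(\frac{6 \sqrt{13}}{13}\right)\left(\frac{1}{2} - \frac{\sqrt{13}}{2}\right)^n.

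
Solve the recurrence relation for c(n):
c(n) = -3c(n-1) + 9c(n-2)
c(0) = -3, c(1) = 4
Characteristic equation: x² + 3x - 9 = 0.
Discriminant Δ = (-3)² + 4·(9) = 45.
Roots r₁,₂ = (-3 ± √45)/2, so r₁ = - \frac{3}{2} + \frac{3 \sqrt{5}}{2}, r₂ = - \frac{3 \sqrt{5}}{2} - \frac{3}{2}.
General solution: c(n) = A·r₁^n + B·r₂^n.
From the initial conditions, A + B = -3 and r₁A + r₂B = 4.
Since r₁ - r₂ = √45: A = (4 - (-3)r₂)/√45 = - \frac{3}{2} - \frac{\sqrt{5}}{30}, and B = -3 - A = - \frac{3}{2} + \frac{\sqrt{5}}{30}.
So c(n) = \left(- \frac{3}{2} - \frac{\sqrt{5}}{30}\right)\left(- \frac{3}{2} + \frac{3 \sqrt{5}}{2}\right)^n + \left(- \frac{3}{2} + \frac{\sqrt{5}}{30}\right)\left(- \frac{3 \sqrt{5}}{2} - \frac{3}{2}\right)^n.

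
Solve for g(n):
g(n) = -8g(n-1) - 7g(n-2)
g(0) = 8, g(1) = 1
Characteristic equation: x² + 8x + 7 = 0, which factors as (x - (-7))(x - (-1)) = 0.
Roots r₁ = -7, r₂ = -1 (distinct).
General solution: g(n) = A·(-7)^n + B·(-1)^n.
From g(0) = 8: A + B = 8.
From g(1) = 1: -7A - B = 1.
Solving: A = - \frac{3}{2}, B = \frac{19}{2}.
So g(n) = \frac{19 \left(-1\right)^{n}}{2} - \frac{3 \left(-7\right)^{n}}{2}.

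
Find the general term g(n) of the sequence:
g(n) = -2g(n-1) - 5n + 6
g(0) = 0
First-order linear with linear forcing.
Homogeneous solution: g_h(n) = A·(-2)^n.
Try particular g_p(n) = pn + q. Substituting:
  pn + q = -2(p(n-1) + q) - 5n + 6.
Matching the n-coefficient: p = -2p - 5 ⇒ p = - \frac{5}{3}.
Matching constants: q = 2p - 2q + 6 ⇒ q = \frac{8}{9}.
General: g(n) = A·(-2)^n - \frac{5 n}{3} + \frac{8}{9}.
Apply g(0) = 0: A + \frac{8}{9} = 0 ⇒ A = - \frac{8}{9}.
So g(n) = - \frac{8 \left(-2\right)^{n}}{9} - \frac{5 n}{3} + \frac{8}{9}.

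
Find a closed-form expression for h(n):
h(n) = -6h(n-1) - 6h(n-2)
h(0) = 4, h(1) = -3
Characteristic equation: x² + 6x + 6 = 0.
Discriminant Δ = (-6)² + 4·(-6) = 12.
Roots r₁,₂ = (-6 ± √12)/2, so r₁ = -3 + \sqrt{3}, r₂ = -3 - \sqrt{3}.
General solution: h(n) = A·r₁^n + B·r₂^n.
From the initial conditions, A + B = 4 and r₁A + r₂B = -3.
Since r₁ - r₂ = √12: A = (-3 - (4)r₂)/√12 = 2 + \frac{3 \sqrt{3}}{2}, and B = 4 - A = 2 - \frac{3 \sqrt{3}}{2}.
So h(n) = \left(2 + \frac{3 \sqrt{3}}{2}\right)\left(-3 + \sqrt{3}\right)^n + \left(2 - \frac{3 \sqrt{3}}{2}\right)\left(-3 - \sqrt{3}\right)^n.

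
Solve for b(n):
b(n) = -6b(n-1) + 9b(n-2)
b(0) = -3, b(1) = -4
Characteristic equation: x² + 6x - 9 = 0.
Discriminant Δ = (-6)² + 4·(9) = 72.
Roots r₁,₂ = (-6 ± √72)/2, so r₁ = -3 + 3 \sqrt{2}, r₂ = - 3 \sqrt{2} - 3.
General solution: b(n) = A·r₁^n + B·r₂^n.
From the initial conditions, A + B = -3 and r₁A + r₂B = -4.
Since r₁ - r₂ = √72: A = (-4 - (-3)r₂)/√72 = - \frac{13 \sqrt{2}}{12} - \frac{3}{2}, and B = -3 - A = - \frac{3}{2} + \frac{13 \sqrt{2}}{12}.
So b(n) = \left(- \frac{13 \sqrt{2}}{12} - \frac{3}{2}\right)\left(-3 + 3 \sqrt{2}\right)^n + \left(- \frac{3}{2} + \frac{13 \sqrt{2}}{12}\right)\left(- 3 \sqrt{2} - 3\right)^n.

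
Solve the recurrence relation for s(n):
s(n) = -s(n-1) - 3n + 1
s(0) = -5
First-order linear with linear forcing.
Homogeneous solution: s_h(n) = A·(-1)^n.
Try particular s_p(n) = pn + q. Substituting:
  pn + q = -(p(n-1) + q) - 3n + 1.
Matching the n-coefficient: p = -p - 3 ⇒ p = - \frac{3}{2}.
Matching constants: q = p - q + 1 ⇒ q = - \frac{1}{4}.
General: s(n) = A·(-1)^n - \frac{3 n}{2} - \frac{1}{4}.
Apply s(0) = -5: A - \frac{1}{4} = -5 ⇒ A = - \frac{19}{4}.
So s(n) = - \frac{19 \left(-1\right)^{n}}{4} - \frac{3 n}{2} - \frac{1}{4}.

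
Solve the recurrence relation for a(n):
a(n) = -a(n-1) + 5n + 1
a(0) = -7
First-order linear with linear forcing.
Homogeneous solution: a_h(n) = A·(-1)^n.
Try particular a_p(n) = pn + q. Substituting:
  pn + q = -(p(n-1) + q) + 5n + 1.
Matching the n-coefficient: p = -p + 5 ⇒ p = \frac{5}{2}.
Matching constants: q = p - q + 1 ⇒ q = \frac{7}{4}.
General: a(n) = A·(-1)^n + \frac{5 n}{2} + \frac{7}{4}.
Apply a(0) = -7: A + \frac{7}{4} = -7 ⇒ A = - \frac{35}{4}.
So a(n) = - \frac{35 \left(-1\right)^{n}}{4} + \frac{5 n}{2} + \frac{7}{4}.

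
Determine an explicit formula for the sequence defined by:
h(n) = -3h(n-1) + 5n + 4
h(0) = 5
First-order linear with linear forcing.
Homogeneous solution: h_h(n) = A·(-3)^n.
Try particular h_p(n) = pn + q. Substituting:
  pn + q = -3(p(n-1) + q) + 5n + 4.
Matching the n-coefficient: p = -3p + 5 ⇒ p = \frac{5}{4}.
Matching constants: q = 3p - 3q + 4 ⇒ q = \frac{31}{16}.
General: h(n) = A·(-3)^n + \frac{5 n}{4} + \frac{31}{16}.
Apply h(0) = 5: A + \frac{31}{16} = 5 ⇒ A = \frac{49}{16}.
So h(n) = \frac{49 \left(-3\right)^{n}}{16} + \frac{5 n}{4} + \frac{31}{16}.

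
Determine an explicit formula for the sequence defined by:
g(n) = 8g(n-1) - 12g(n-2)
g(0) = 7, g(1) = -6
Characteristic equation: x² - 8x + 12 = 0, which factors as (x - (6))(x - (2)) = 0.
Roots r₁ = 6, r₂ = 2 (distinct).
General solution: g(n) = A·(6)^n + B·(2)^n.
From g(0) = 7: A + B = 7.
From g(1) = -6: 6A + 2B = -6.
Solving: A = -5, B = 12.
So g(n) = 12 \cdot 2^{n} - 5 \cdot 6^{n}.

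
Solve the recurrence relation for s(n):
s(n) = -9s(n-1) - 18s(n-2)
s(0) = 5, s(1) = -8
Characteristic equation: x² + 9x + 18 = 0, which factors as (x - (-6))(x - (-3)) = 0.
Roots r₁ = -6, r₂ = -3 (distinct).
General solution: s(n) = A·(-6)^n + B·(-3)^n.
From s(0) = 5: A + B = 5.
From s(1) = -8: -6A - 3B = -8.
Solving: A = - \frac{7}{3}, B = \frac{22}{3}.
So s(n) = \frac{22 \left(-3\right)^{n}}{3} - \frac{7 \left(-6\right)^{n}}{3}.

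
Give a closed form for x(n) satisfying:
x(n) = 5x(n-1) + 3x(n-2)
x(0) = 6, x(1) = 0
Characteristic equation: x² - 5x - 3 = 0.
Discriminant Δ = (5)² + 4·(3) = 37.
Roots r₁,₂ = (5 ± √37)/2, so r₁ = \frac{5}{2} + \frac{\sqrt{37}}{2}, r₂ = \frac{5}{2} - \frac{\sqrt{37}}{2}.
General solution: x(n) = A·r₁^n + B·r₂^n.
From the initial conditions, A + B = 6 and r₁A + r₂B = 0.
Since r₁ - r₂ = √37: A = (0 - (6)r₂)/√37 = 3 - \frac{15 \sqrt{37}}{37}, and B = 6 - A = \frac{15 \sqrt{37}}{37} + 3.
So x(n) = \left(3 - \frac{15 \sqrt{37}}{37}\right)\left(\frac{5}{2} + \frac{\sqrt{37}}{2}\right)^n + \left(\frac{15 \sqrt{37}}{37} + 3\right)\left(\frac{5}{2} - \frac{\sqrt{37}}{2}\right)^n.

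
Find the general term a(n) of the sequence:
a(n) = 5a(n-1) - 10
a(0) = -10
First-order linear non-homogeneous.
Homogeneous solution: a_h(n) = A·(5)^n.
Try constant particular solution a_p = K: K = 5K - 10 ⇒ K = \frac{5}{2}.
General: a(n) = A·(5)^n + \frac{5}{2}.
Apply a(0) = -10: A + \frac{5}{2} = -10 ⇒ A = - \frac{25}{2}.
So a(n) = \frac{5}{2} - \frac{25 \cdot 5^{n}}{2}.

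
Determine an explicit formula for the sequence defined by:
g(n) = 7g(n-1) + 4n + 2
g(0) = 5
First-order linear with linear forcing.
Homogeneous solution: g_h(n) = A·(7)^n.
Try particular g_p(n) = pn + q. Substituting:
  pn + q = 7(p(n-1) + q) + 4n + 2.
Matching the n-coefficient: p = 7p + 4 ⇒ p = - \frac{2}{3}.
Matching constants: q = -7p + 7q + 2 ⇒ q = - \frac{10}{9}.
General: g(n) = A·(7)^n - \frac{2 n}{3} - \frac{10}{9}.
Apply g(0) = 5: A - \frac{10}{9} = 5 ⇒ A = \frac{55}{9}.
So g(n) = \frac{55 \cdot 7^{n}}{9} - \frac{2 n}{3} - \frac{10}{9}.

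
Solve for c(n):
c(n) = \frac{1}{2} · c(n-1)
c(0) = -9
Pure geometric recurrence with ratio \frac{1}{2}.
By induction c(n) = c(0) · (\frac{1}{2})^n = - 9 \cdot 2^{- n}.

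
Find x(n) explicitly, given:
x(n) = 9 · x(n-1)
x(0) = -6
Pure geometric recurrence with ratio 9.
By induction x(n) = x(0) · (9)^n = - 6 \cdot 9^{n}.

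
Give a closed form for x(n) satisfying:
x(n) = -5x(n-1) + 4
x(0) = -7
First-order linear non-homogeneous.
Homogeneous solution: x_h(n) = A·(-5)^n.
Try constant particular solution x_p = K: K = -5K + 4 ⇒ K = \frac{2}{3}.
General: x(n) = A·(-5)^n + \frac{2}{3}.
Apply x(0) = -7: A + \frac{2}{3} = -7 ⇒ A = - \frac{23}{3}.
So x(n) = \frac{2}{3} - \frac{23 \left(-5\right)^{n}}{3}.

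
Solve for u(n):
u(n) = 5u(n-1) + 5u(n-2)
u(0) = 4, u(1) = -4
Characteristic equation: x² - 5x - 5 = 0.
Discriminant Δ = (5)² + 4·(5) = 45.
Roots r₁,₂ = (5 ± √45)/2, so r₁ = \frac{5}{2} + \frac{3 \sqrt{5}}{2}, r₂ = \frac{5}{2} - \frac{3 \sqrt{5}}{2}.
General solution: u(n) = A·r₁^n + B·r₂^n.
From the initial conditions, A + B = 4 and r₁A + r₂B = -4.
Since r₁ - r₂ = √45: A = (-4 - (4)r₂)/√45 = 2 - \frac{14 \sqrt{5}}{15}, and B = 4 - A = 2 + \frac{14 \sqrt{5}}{15}.
So u(n) = \left(2 - \frac{14 \sqrt{5}}{15}\right)\left(\frac{5}{2} + \frac{3 \sqrt{5}}{2}\right)^n + \left(2 + \frac{14 \sqrt{5}}{15}\right)\left(\frac{5}{2} - \frac{3 \sqrt{5}}{2}\right)^n.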